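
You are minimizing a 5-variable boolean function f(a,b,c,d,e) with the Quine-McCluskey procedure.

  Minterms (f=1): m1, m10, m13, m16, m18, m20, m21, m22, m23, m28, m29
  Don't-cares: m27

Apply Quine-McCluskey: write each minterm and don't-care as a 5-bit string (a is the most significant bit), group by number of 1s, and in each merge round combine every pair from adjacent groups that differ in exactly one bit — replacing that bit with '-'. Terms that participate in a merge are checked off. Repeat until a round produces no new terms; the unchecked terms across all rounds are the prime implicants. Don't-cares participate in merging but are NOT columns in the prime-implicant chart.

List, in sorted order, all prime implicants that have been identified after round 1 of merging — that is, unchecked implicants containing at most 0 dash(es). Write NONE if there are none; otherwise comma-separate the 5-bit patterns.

00001, 01010, 11011

size-2^0 implicants → 00001  01010  01101(✓)  10000(✓)  10010(✓)  10100(✓)  10101(✓)  10110(✓)  10111(✓)  11011  11100(✓)  11101(✓)
size-2^1 implicants → -1101  1-100(✓)  1-101(✓)  10-00(✓)  10-10(✓)  100-0(✓)  101-0(✓)  101-1(✓)  1010-(✓)  1011-(✓)  1110-(✓)
size-2^2 implicants → 1-10-  10--0  101--
Unchecked terms (primes): -1101, 00001, 01010, 1-10-, 10--0, 101--, 11011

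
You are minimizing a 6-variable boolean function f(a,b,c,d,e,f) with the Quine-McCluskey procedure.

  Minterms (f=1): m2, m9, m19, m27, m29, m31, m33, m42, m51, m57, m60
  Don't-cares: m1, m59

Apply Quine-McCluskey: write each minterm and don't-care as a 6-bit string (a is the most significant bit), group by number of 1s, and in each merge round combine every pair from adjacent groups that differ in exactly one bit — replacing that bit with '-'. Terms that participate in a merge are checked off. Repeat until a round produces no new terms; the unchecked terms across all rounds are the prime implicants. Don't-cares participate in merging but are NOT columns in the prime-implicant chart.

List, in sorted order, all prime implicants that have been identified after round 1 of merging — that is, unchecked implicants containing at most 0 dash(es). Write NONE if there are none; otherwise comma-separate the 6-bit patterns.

000010, 101010, 111100

Round 0: 000001✓ 000010 001001✓ 010011✓ 011011✓ 011101✓ 011111✓ 100001✓ 101010 110011✓ 111001✓ 111011✓ 111100
Round 1: -00001 -10011✓ -11011✓ 00-001 01-011✓ 011-11 0111-1 11-011✓ 1110-1
Round 2: -1-011
PIs = {-00001, -1-011, 00-001, 000010, 011-11, 0111-1, 101010, 1110-1, 111100}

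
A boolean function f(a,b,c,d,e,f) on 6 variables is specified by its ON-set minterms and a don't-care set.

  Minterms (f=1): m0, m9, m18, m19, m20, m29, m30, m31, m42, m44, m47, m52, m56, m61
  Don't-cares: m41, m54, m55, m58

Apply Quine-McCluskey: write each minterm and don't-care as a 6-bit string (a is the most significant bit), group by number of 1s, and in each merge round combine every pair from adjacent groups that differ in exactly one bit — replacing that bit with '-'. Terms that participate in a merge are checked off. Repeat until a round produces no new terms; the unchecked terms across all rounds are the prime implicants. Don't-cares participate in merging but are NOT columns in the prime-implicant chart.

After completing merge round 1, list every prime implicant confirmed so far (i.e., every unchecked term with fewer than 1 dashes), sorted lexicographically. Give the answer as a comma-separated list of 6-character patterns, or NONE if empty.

[col 0] 000000, 001001*, 010010*, 010011*, 010100*, 011101*, 011110*, 011111*, 101001*, 101010*, 101100, 101111, 110100*, 110110*, 110111*, 111000*, 111010*, 111101*
[col 1] -01001, -10100, -11101, 01001-, 0111-1, 01111-, 1-1010, 1101-0, 11011-, 1110-0
Prime implicants: -01001, -10100, -11101, 000000, 01001-, 0111-1, 01111-, 1-1010, 101100, 101111, 1101-0, 11011-, 1110-0

000000, 101100, 101111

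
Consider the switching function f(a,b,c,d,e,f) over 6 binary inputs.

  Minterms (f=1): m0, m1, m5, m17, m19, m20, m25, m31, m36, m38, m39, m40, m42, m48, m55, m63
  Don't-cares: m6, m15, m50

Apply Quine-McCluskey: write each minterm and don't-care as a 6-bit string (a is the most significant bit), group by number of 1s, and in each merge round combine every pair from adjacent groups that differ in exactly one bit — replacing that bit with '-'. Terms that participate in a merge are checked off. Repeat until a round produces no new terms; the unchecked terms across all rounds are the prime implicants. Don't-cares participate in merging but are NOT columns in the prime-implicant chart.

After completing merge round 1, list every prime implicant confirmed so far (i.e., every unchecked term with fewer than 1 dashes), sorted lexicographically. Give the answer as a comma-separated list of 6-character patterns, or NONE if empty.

010100

size-2^0 implicants → 000000(✓)  000001(✓)  000101(✓)  000110(✓)  001111(✓)  010001(✓)  010011(✓)  010100  011001(✓)  011111(✓)  100100(✓)  100110(✓)  100111(✓)  101000(✓)  101010(✓)  110000(✓)  110010(✓)  110111(✓)  111111(✓)
size-2^1 implicants → -00110  -11111  0-0001  0-1111  000-01  00000-  01-001  0100-1  1-0111  1001-0  10011-  1010-0  11-111  1100-0
Unchecked terms (primes): -00110, -11111, 0-0001, 0-1111, 000-01, 00000-, 01-001, 0100-1, 010100, 1-0111, 1001-0, 10011-, 1010-0, 11-111, 1100-0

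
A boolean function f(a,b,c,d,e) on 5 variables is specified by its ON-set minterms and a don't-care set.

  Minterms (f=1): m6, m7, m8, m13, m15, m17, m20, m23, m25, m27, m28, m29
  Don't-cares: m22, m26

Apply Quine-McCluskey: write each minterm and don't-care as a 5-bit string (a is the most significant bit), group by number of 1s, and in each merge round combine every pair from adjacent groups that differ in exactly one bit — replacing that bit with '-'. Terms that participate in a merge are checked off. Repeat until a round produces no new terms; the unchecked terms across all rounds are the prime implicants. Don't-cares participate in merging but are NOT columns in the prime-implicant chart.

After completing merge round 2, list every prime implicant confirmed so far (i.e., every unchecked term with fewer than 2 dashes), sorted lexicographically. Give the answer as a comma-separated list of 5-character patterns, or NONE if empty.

-1101, 0-111, 01000, 011-1, 1-001, 1-100, 101-0, 11-01, 110-1, 1101-, 1110-

size-2^0 implicants → 00110(✓)  00111(✓)  01000  01101(✓)  01111(✓)  10001(✓)  10100(✓)  10110(✓)  10111(✓)  11001(✓)  11010(✓)  11011(✓)  11100(✓)  11101(✓)
size-2^1 implicants → -0110(✓)  -0111(✓)  -1101  0-111  0011-(✓)  011-1  1-001  1-100  101-0  1011-(✓)  11-01  110-1  1101-  1110-
size-2^2 implicants → -011-
Unchecked terms (primes): -011-, -1101, 0-111, 01000, 011-1, 1-001, 1-100, 101-0, 11-01, 110-1, 1101-, 1110-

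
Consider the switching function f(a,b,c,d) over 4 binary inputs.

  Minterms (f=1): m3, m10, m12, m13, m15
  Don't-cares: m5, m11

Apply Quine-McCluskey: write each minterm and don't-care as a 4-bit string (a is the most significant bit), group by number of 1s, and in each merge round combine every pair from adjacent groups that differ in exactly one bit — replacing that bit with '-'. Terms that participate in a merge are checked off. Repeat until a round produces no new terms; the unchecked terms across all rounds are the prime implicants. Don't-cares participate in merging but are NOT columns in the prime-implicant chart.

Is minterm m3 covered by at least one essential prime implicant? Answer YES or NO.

YES

[col 0] 0011*, 0101*, 1010*, 1011*, 1100*, 1101*, 1111*
[col 1] -011, -101, 1-11, 101-, 11-1, 110-
Prime implicants: -011, -101, 1-11, 101-, 11-1, 110-
PI chart (minterm → PIs covering it):
  3 | -011  (sole → essential)
  10 | 101-  (sole → essential)
  12 | 110-  (sole → essential)
  13 | -101,11-1,110-
  15 | 1-11,11-1
Essential prime implicants: -011, 101-, 110-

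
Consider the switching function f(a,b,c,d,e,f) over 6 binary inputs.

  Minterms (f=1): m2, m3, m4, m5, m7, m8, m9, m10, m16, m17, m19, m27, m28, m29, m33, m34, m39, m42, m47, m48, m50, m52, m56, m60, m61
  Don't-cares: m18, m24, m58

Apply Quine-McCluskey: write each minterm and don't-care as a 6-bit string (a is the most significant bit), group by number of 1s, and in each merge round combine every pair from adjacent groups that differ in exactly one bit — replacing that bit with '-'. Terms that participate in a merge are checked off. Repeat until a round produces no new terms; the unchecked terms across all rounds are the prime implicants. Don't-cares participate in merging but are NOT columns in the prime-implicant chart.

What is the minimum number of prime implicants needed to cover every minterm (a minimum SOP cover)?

11

size-2^0 implicants → 000010(✓)  000011(✓)  000100(✓)  000101(✓)  000111(✓)  001000(✓)  001001(✓)  001010(✓)  010000(✓)  010001(✓)  010010(✓)  010011(✓)  011000(✓)  011011(✓)  011100(✓)  011101(✓)  100001  100010(✓)  100111(✓)  101010(✓)  101111(✓)  110000(✓)  110010(✓)  110100(✓)  111000(✓)  111010(✓)  111100(✓)  111101(✓)
size-2^1 implicants → -00010(✓)  -00111  -01010(✓)  -10000(✓)  -10010(✓)  -11000(✓)  -11100(✓)  -11101(✓)  0-0010(✓)  0-0011(✓)  0-1000  00-010(✓)  000-11  00001-(✓)  0001-1  00010-  0010-0  00100-  01-000(✓)  01-011  0100-0(✓)  0100-1(✓)  01000-(✓)  01001-(✓)  011-00(✓)  01110-(✓)  1-0010(✓)  1-1010(✓)  10-010(✓)  10-111  11-000(✓)  11-010(✓)  11-100(✓)  110-00(✓)  1100-0(✓)  111-00(✓)  1110-0(✓)  11110-(✓)
size-2^2 implicants → --0010  -0-010  -1-000  -100-0  -11-00  -1110-  0-001-  0100--  1--010  11--00  11-0-0
Unchecked terms (primes): --0010, -0-010, -00111, -1-000, -100-0, -11-00, -1110-, 0-001-, 0-1000, 000-11, 0001-1, 00010-, 0010-0, 00100-, 01-011, 0100--, 1--010, 10-111, 100001, 11--00, 11-0-0
Minterm coverage:
  m2 ⊆ --0010,-0-010,0-001-
  m3 ⊆ 0-001-,000-11
  m4 ⊆ 00010- [E]
  m5 ⊆ 0001-1,00010-
  m7 ⊆ -00111,000-11,0001-1
  m8 ⊆ 0-1000,0010-0,00100-
  m9 ⊆ 00100- [E]
  m10 ⊆ -0-010,0010-0
  m16 ⊆ -1-000,-100-0,0100--
  m17 ⊆ 0100-- [E]
  m19 ⊆ 0-001-,01-011,0100--
  m27 ⊆ 01-011 [E]
  m28 ⊆ -11-00,-1110-
  m29 ⊆ -1110- [E]
  m33 ⊆ 100001 [E]
  m34 ⊆ --0010,-0-010,1--010
  m39 ⊆ -00111,10-111
  m42 ⊆ -0-010,1--010
  m47 ⊆ 10-111 [E]
  m48 ⊆ -1-000,-100-0,11--00,11-0-0
  m50 ⊆ --0010,-100-0,1--010,11-0-0
  m52 ⊆ 11--00 [E]
  m56 ⊆ -1-000,-11-00,11--00,11-0-0
  m60 ⊆ -11-00,-1110-,11--00
  m61 ⊆ -1110- [E]
E = {-1110-, 00010-, 00100-, 01-011, 0100--, 10-111, 100001, 11--00}
Petrick residual → --0010, -0-010, 000-11
Cover = c'd'ef' + b'd'ef' + bcde' + a'b'c'ef + a'b'c'de' + a'b'cd'e' + a'bd'ef + a'bc'd' + ab'def + ab'c'd'e'f + abe'f'  |cover|=11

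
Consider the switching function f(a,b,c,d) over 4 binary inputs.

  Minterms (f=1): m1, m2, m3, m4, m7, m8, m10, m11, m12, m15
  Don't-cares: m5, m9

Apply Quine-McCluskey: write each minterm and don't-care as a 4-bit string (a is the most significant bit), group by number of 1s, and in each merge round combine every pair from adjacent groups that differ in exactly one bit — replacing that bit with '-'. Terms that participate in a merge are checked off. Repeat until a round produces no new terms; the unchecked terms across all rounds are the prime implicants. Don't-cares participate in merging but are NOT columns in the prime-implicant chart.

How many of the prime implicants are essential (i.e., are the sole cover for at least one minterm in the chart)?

size-2^0 implicants → 0001(✓)  0010(✓)  0011(✓)  0100(✓)  0101(✓)  0111(✓)  1000(✓)  1001(✓)  1010(✓)  1011(✓)  1100(✓)  1111(✓)
size-2^1 implicants → -001(✓)  -010(✓)  -011(✓)  -100  -111(✓)  0-01(✓)  0-11(✓)  00-1(✓)  001-(✓)  01-1(✓)  010-  1-00  1-11(✓)  10-0(✓)  10-1(✓)  100-(✓)  101-(✓)
size-2^2 implicants → --11  -0-1  -01-  0--1  10--
Unchecked terms (primes): --11, -0-1, -01-, -100, 0--1, 010-, 1-00, 10--
Minterm coverage:
  m1 ⊆ -0-1,0--1
  m2 ⊆ -01- [E]
  m3 ⊆ --11,-0-1,-01-,0--1
  m4 ⊆ -100,010-
  m7 ⊆ --11,0--1
  m8 ⊆ 1-00,10--
  m10 ⊆ -01-,10--
  m11 ⊆ --11,-0-1,-01-,10--
  m12 ⊆ -100,1-00
  m15 ⊆ --11 [E]
E = {--11, -01-}

2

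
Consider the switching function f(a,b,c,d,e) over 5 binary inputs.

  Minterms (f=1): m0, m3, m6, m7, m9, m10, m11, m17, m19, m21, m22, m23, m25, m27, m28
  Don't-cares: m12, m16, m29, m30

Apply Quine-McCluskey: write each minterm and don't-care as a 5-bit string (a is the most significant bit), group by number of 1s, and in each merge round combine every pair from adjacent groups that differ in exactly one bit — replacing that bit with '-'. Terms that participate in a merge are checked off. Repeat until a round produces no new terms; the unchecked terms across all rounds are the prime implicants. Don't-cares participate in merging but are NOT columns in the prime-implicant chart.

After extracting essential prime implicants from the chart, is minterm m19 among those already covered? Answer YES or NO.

[col 0] 00000*, 00011*, 00110*, 00111*, 01001*, 01010*, 01011*, 01100*, 10000*, 10001*, 10011*, 10101*, 10110*, 10111*, 11001*, 11011*, 11100*, 11101*, 11110*
[col 1] -0000, -0011*, -0110*, -0111*, -1001*, -1011*, -1100, 0-011*, 00-11*, 0011-*, 010-1*, 0101-, 1-001*, 1-011*, 1-101*, 1-110, 10-01*, 10-11*, 100-1*, 1000-, 101-1*, 1011-*, 11-01*, 110-1*, 111-0, 1110-
[col 2] --011, -0-11, -011-, -10-1, 1--01, 1-0-1, 10--1
Prime implicants: --011, -0-11, -0000, -011-, -10-1, -1100, 0101-, 1--01, 1-0-1, 1-110, 10--1, 1000-, 111-0, 1110-
PI chart (minterm → PIs covering it):
  0 | -0000  (sole → essential)
  3 | --011,-0-11
  6 | -011-  (sole → essential)
  7 | -0-11,-011-
  9 | -10-1  (sole → essential)
  10 | 0101-  (sole → essential)
  11 | --011,-10-1,0101-
  17 | 1--01,1-0-1,10--1,1000-
  19 | --011,-0-11,1-0-1,10--1
  21 | 1--01,10--1
  22 | -011-,1-110
  23 | -0-11,-011-,10--1
  25 | -10-1,1--01,1-0-1
  27 | --011,-10-1,1-0-1
  28 | -1100,111-0,1110-
Essential prime implicants: -0000, -011-, -10-1, 0101-

NO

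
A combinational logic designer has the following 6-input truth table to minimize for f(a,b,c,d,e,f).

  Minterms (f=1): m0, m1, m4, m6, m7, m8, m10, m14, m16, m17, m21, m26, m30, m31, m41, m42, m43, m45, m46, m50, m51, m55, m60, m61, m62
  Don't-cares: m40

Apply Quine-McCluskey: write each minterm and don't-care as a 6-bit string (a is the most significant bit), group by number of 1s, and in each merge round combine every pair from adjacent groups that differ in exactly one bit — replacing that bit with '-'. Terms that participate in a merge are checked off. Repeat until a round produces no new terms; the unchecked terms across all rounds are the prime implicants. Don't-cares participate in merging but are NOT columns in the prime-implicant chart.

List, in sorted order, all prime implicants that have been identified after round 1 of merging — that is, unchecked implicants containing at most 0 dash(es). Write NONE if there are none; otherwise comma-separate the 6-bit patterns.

Round 0: 000000✓ 000001✓ 000100✓ 000110✓ 000111✓ 001000✓ 001010✓ 001110✓ 010000✓ 010001✓ 010101✓ 011010✓ 011110✓ 011111✓ 101000✓ 101001✓ 101010✓ 101011✓ 101101✓ 101110✓ 110010✓ 110011✓ 110111✓ 111100✓ 111101✓ 111110✓
Round 1: -01000✓ -01010✓ -01110✓ -11110✓ 0-0000✓ 0-0001✓ 0-1010✓ 0-1110✓ 00-000 00-110 000-00 00000-✓ 0001-0 00011- 001-10✓ 0010-0✓ 010-01 01000-✓ 011-10✓ 01111- 1-1101 1-1110✓ 101-01 101-10✓ 1010-0✓ 1010-1✓ 10100-✓ 10101-✓ 110-11 11001- 1111-0 11110-
Round 2: --1110 -01-10 -010-0 0-000- 0-1-10 1010--
PIs = {--1110, -01-10, -010-0, 0-000-, 0-1-10, 00-000, 00-110, 000-00, 0001-0, 00011-, 010-01, 01111-, 1-1101, 101-01, 1010--, 110-11, 11001-, 1111-0, 11110-}

NONE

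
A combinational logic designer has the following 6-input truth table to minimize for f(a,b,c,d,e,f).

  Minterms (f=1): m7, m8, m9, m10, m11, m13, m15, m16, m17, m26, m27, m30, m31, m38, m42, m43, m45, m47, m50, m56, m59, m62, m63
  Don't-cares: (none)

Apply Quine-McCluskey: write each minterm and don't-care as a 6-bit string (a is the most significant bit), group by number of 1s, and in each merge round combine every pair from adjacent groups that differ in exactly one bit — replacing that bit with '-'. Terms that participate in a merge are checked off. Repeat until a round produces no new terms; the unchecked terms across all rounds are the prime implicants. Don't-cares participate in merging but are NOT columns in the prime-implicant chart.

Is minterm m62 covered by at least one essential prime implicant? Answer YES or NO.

Round 0: 000111✓ 001000✓ 001001✓ 001010✓ 001011✓ 001101✓ 001111✓ 010000✓ 010001✓ 011010✓ 011011✓ 011110✓ 011111✓ 100110 101010✓ 101011✓ 101101✓ 101111✓ 110010 111000 111011✓ 111110✓ 111111✓
Round 1: -01010✓ -01011✓ -01101✓ -01111✓ -11011✓ -11110✓ -11111✓ 0-1010✓ 0-1011✓ 0-1111✓ 00-111 001-01✓ 001-11✓ 0010-0✓ 0010-1✓ 00100-✓ 00101-✓ 0011-1✓ 01000- 011-10✓ 011-11✓ 01101-✓ 01111-✓ 1-1011✓ 1-1111✓ 101-11✓ 10101-✓ 1011-1✓ 111-11✓ 11111-✓
Round 2: --1011✓ --1111✓ -01-11✓ -0101- -011-1 -11-11✓ -1111- 0-1-11✓ 0-101- 001--1 0010-- 011-1- 1-1-11✓
Round 3: --1-11
PIs = {--1-11, -0101-, -011-1, -1111-, 0-101-, 00-111, 001--1, 0010--, 01000-, 011-1-, 100110, 110010, 111000}
Coverage chart:
  m7: 00-111 ←essential
  m8: 0010-- ←essential
  m9: 001--1,0010--
  m10: -0101-,0-101-,0010--
  m11: --1-11,-0101-,0-101-,001--1,0010--
  m13: -011-1,001--1
  m15: --1-11,-011-1,00-111,001--1
  m16: 01000- ←essential
  m17: 01000- ←essential
  m26: 0-101-,011-1-
  m27: --1-11,0-101-,011-1-
  m30: -1111-,011-1-
  m31: --1-11,-1111-,011-1-
  m38: 100110 ←essential
  m42: -0101- ←essential
  m43: --1-11,-0101-
  m45: -011-1 ←essential
  m47: --1-11,-011-1
  m50: 110010 ←essential
  m56: 111000 ←essential
  m59: --1-11 ←essential
  m62: -1111- ←essential
  m63: --1-11,-1111-
Essential: --1-11, -0101-, -011-1, -1111-, 00-111, 0010--, 01000-, 100110, 110010, 111000

YES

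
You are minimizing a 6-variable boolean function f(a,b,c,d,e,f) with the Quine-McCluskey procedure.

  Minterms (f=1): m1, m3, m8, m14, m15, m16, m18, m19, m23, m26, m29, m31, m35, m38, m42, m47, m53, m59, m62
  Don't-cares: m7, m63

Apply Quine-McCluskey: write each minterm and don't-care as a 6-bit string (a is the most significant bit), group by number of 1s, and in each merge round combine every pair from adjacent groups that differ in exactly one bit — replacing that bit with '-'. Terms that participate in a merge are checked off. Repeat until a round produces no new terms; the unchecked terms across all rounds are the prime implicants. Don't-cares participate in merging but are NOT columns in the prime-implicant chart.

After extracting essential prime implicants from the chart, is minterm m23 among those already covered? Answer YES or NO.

NO

Round 0: 000001✓ 000011✓ 000111✓ 001000 001110✓ 001111✓ 010000✓ 010010✓ 010011✓ 010111✓ 011010✓ 011101✓ 011111✓ 100011✓ 100110 101010 101111✓ 110101 111011✓ 111110✓ 111111✓
Round 1: -00011 -01111✓ -11111✓ 0-0011✓ 0-0111✓ 0-1111✓ 00-111✓ 000-11✓ 0000-1 00111- 01-010 01-111✓ 010-11✓ 0100-0 01001- 0111-1 1-1111✓ 111-11 11111-
Round 2: --1111 0--111 0-0-11
PIs = {--1111, -00011, 0--111, 0-0-11, 0000-1, 001000, 00111-, 01-010, 0100-0, 01001-, 0111-1, 100110, 101010, 110101, 111-11, 11111-}
Coverage chart:
  m1: 0000-1 ←essential
  m3: -00011,0-0-11,0000-1
  m8: 001000 ←essential
  m14: 00111- ←essential
  m15: --1111,0--111,00111-
  m16: 0100-0 ←essential
  m18: 01-010,0100-0,01001-
  m19: 0-0-11,01001-
  m23: 0--111,0-0-11
  m26: 01-010 ←essential
  m29: 0111-1 ←essential
  m31: --1111,0--111,0111-1
  m35: -00011 ←essential
  m38: 100110 ←essential
  m42: 101010 ←essential
  m47: --1111 ←essential
  m53: 110101 ←essential
  m59: 111-11 ←essential
  m62: 11111- ←essential
Essential: --1111, -00011, 0000-1, 001000, 00111-, 01-010, 0100-0, 0111-1, 100110, 101010, 110101, 111-11, 11111-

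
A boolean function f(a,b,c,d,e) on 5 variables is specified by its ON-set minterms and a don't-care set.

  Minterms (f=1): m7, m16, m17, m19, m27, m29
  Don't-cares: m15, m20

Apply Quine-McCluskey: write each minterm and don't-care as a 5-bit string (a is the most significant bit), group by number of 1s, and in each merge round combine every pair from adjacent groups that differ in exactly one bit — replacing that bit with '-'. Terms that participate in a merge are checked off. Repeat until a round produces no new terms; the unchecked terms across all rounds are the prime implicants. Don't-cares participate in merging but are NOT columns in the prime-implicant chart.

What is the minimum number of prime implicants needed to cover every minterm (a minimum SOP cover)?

4

[col 0] 00111*, 01111*, 10000*, 10001*, 10011*, 10100*, 11011*, 11101
[col 1] 0-111, 1-011, 10-00, 100-1, 1000-
Prime implicants: 0-111, 1-011, 10-00, 100-1, 1000-, 11101
PI chart (minterm → PIs covering it):
  7 | 0-111  (sole → essential)
  16 | 10-00,1000-
  17 | 100-1,1000-
  19 | 1-011,100-1
  27 | 1-011  (sole → essential)
  29 | 11101  (sole → essential)
Essential prime implicants: 0-111, 1-011, 11101
Petrick residual → 1000-
Minimum SOP uses 4 PIs: a'cde + ac'de + ab'c'd' + abcd'e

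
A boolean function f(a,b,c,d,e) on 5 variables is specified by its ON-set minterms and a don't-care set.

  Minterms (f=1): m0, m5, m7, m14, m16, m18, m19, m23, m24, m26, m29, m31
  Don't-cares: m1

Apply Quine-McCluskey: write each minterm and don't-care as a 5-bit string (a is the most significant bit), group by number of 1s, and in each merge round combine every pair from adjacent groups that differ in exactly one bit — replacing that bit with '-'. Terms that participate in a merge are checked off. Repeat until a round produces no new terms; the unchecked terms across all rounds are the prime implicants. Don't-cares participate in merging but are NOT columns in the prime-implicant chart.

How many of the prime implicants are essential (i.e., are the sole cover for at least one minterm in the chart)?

3

Round 0: 00000✓ 00001✓ 00101✓ 00111✓ 01110 10000✓ 10010✓ 10011✓ 10111✓ 11000✓ 11010✓ 11101✓ 11111✓
Round 1: -0000 -0111 00-01 0000- 001-1 1-000✓ 1-010✓ 1-111 10-11 100-0✓ 1001- 110-0✓ 111-1
Round 2: 1-0-0
PIs = {-0000, -0111, 00-01, 0000-, 001-1, 01110, 1-0-0, 1-111, 10-11, 1001-, 111-1}
Coverage chart:
  m0: -0000,0000-
  m5: 00-01,001-1
  m7: -0111,001-1
  m14: 01110 ←essential
  m16: -0000,1-0-0
  m18: 1-0-0,1001-
  m19: 10-11,1001-
  m23: -0111,1-111,10-11
  m24: 1-0-0 ←essential
  m26: 1-0-0 ←essential
  m29: 111-1 ←essential
  m31: 1-111,111-1
Essential: 01110, 1-0-0, 111-1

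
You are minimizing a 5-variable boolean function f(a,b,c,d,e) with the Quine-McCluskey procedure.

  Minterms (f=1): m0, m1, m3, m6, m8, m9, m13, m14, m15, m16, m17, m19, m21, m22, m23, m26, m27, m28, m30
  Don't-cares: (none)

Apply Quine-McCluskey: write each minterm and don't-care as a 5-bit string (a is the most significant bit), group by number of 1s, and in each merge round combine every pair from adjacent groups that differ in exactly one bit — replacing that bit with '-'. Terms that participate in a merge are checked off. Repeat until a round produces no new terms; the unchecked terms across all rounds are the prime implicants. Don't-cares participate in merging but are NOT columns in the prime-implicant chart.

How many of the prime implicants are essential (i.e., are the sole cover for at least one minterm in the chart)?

Round 0: 00000✓ 00001✓ 00011✓ 00110✓ 01000✓ 01001✓ 01101✓ 01110✓ 01111✓ 10000✓ 10001✓ 10011✓ 10101✓ 10110✓ 10111✓ 11010✓ 11011✓ 11100✓ 11110✓
Round 1: -0000✓ -0001✓ -0011✓ -0110✓ -1110✓ 0-000✓ 0-001✓ 0-110✓ 000-1✓ 0000-✓ 01-01 0100-✓ 011-1 0111- 1-011 1-110✓ 10-01✓ 10-11✓ 100-1✓ 1000-✓ 101-1✓ 1011- 11-10 1101- 111-0
Round 2: --110 -00-1 -000- 0-00- 10--1
PIs = {--110, -00-1, -000-, 0-00-, 01-01, 011-1, 0111-, 1-011, 10--1, 1011-, 11-10, 1101-, 111-0}
Coverage chart:
  m0: -000-,0-00-
  m1: -00-1,-000-,0-00-
  m3: -00-1 ←essential
  m6: --110 ←essential
  m8: 0-00- ←essential
  m9: 0-00-,01-01
  m13: 01-01,011-1
  m14: --110,0111-
  m15: 011-1,0111-
  m16: -000- ←essential
  m17: -00-1,-000-,10--1
  m19: -00-1,1-011,10--1
  m21: 10--1 ←essential
  m22: --110,1011-
  m23: 10--1,1011-
  m26: 11-10,1101-
  m27: 1-011,1101-
  m28: 111-0 ←essential
  m30: --110,11-10,111-0
Essential: --110, -00-1, -000-, 0-00-, 10--1, 111-0

6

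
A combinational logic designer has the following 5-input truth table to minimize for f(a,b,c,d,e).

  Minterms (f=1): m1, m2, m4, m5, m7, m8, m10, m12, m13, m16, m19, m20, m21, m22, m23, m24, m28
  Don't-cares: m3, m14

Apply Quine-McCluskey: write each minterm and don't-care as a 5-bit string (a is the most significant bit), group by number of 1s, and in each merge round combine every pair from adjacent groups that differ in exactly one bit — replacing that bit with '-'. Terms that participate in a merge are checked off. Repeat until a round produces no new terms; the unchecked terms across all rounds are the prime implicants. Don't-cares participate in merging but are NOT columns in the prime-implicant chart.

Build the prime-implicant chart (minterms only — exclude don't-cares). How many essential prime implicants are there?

5

Round 0: 00001✓ 00010✓ 00011✓ 00100✓ 00101✓ 00111✓ 01000✓ 01010✓ 01100✓ 01101✓ 01110✓ 10000✓ 10011✓ 10100✓ 10101✓ 10110✓ 10111✓ 11000✓ 11100✓
Round 1: -0011✓ -0100✓ -0101✓ -0111✓ -1000✓ -1100✓ 0-010 0-100✓ 0-101✓ 00-01✓ 00-11✓ 000-1✓ 0001- 001-1✓ 0010-✓ 01-00✓ 01-10✓ 010-0✓ 011-0✓ 0110-✓ 1-000✓ 1-100✓ 10-00✓ 10-11✓ 101-0✓ 101-1✓ 1010-✓ 1011-✓ 11-00✓
Round 2: --100 -0-11 -01-1 -010- -1-00 0-10- 00--1 01--0 1--00 101--
PIs = {--100, -0-11, -01-1, -010-, -1-00, 0-010, 0-10-, 00--1, 0001-, 01--0, 1--00, 101--}
Coverage chart:
  m1: 00--1 ←essential
  m2: 0-010,0001-
  m4: --100,-010-,0-10-
  m5: -01-1,-010-,0-10-,00--1
  m7: -0-11,-01-1,00--1
  m8: -1-00,01--0
  m10: 0-010,01--0
  m12: --100,-1-00,0-10-,01--0
  m13: 0-10- ←essential
  m16: 1--00 ←essential
  m19: -0-11 ←essential
  m20: --100,-010-,1--00,101--
  m21: -01-1,-010-,101--
  m22: 101-- ←essential
  m23: -0-11,-01-1,101--
  m24: -1-00,1--00
  m28: --100,-1-00,1--00
Essential: -0-11, 0-10-, 00--1, 1--00, 101--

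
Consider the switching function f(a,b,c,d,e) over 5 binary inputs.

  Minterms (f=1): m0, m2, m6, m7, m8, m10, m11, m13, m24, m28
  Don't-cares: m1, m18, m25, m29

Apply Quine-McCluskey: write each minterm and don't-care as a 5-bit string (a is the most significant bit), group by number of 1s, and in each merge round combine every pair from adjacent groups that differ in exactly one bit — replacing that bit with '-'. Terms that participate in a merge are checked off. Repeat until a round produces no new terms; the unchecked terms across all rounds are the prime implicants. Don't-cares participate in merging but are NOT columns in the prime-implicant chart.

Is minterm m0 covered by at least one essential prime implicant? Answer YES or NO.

[col 0] 00000*, 00001*, 00010*, 00110*, 00111*, 01000*, 01010*, 01011*, 01101*, 10010*, 11000*, 11001*, 11100*, 11101*
[col 1] -0010, -1000, -1101, 0-000*, 0-010*, 00-10, 000-0*, 0000-, 0011-, 010-0*, 0101-, 11-00*, 11-01*, 1100-*, 1110-*
[col 2] 0-0-0, 11-0-
Prime implicants: -0010, -1000, -1101, 0-0-0, 00-10, 0000-, 0011-, 0101-, 11-0-
PI chart (minterm → PIs covering it):
  0 | 0-0-0,0000-
  2 | -0010,0-0-0,00-10
  6 | 00-10,0011-
  7 | 0011-  (sole → essential)
  8 | -1000,0-0-0
  10 | 0-0-0,0101-
  11 | 0101-  (sole → essential)
  13 | -1101  (sole → essential)
  24 | -1000,11-0-
  28 | 11-0-  (sole → essential)
Essential prime implicants: -1101, 0011-, 0101-, 11-0-

NO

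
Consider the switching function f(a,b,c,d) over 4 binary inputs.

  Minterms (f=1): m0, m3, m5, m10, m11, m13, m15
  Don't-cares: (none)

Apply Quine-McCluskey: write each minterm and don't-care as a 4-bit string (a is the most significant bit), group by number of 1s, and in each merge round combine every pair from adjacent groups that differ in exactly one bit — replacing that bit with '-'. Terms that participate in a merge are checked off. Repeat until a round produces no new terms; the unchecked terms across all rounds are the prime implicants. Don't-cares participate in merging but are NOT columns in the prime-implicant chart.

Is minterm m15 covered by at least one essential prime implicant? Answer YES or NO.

[col 0] 0000, 0011*, 0101*, 1010*, 1011*, 1101*, 1111*
[col 1] -011, -101, 1-11, 101-, 11-1
Prime implicants: -011, -101, 0000, 1-11, 101-, 11-1
PI chart (minterm → PIs covering it):
  0 | 0000  (sole → essential)
  3 | -011  (sole → essential)
  5 | -101  (sole → essential)
  10 | 101-  (sole → essential)
  11 | -011,1-11,101-
  13 | -101,11-1
  15 | 1-11,11-1
Essential prime implicants: -011, -101, 0000, 101-

NO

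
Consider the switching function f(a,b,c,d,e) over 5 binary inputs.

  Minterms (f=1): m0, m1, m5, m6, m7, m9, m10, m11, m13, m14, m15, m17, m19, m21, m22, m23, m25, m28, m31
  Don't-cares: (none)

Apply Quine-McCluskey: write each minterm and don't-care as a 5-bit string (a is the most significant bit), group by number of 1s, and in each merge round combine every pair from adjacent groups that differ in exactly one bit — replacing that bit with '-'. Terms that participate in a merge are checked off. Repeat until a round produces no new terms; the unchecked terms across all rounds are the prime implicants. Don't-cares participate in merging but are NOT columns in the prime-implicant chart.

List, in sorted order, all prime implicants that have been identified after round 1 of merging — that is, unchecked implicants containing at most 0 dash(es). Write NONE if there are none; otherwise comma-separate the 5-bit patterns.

Round 0: 00000✓ 00001✓ 00101✓ 00110✓ 00111✓ 01001✓ 01010✓ 01011✓ 01101✓ 01110✓ 01111✓ 10001✓ 10011✓ 10101✓ 10110✓ 10111✓ 11001✓ 11100 11111✓
Round 1: -0001✓ -0101✓ -0110✓ -0111✓ -1001✓ -1111✓ 0-001✓ 0-101✓ 0-110✓ 0-111✓ 00-01✓ 0000- 001-1✓ 0011-✓ 01-01✓ 01-10✓ 01-11✓ 010-1✓ 0101-✓ 011-1✓ 0111-✓ 1-001✓ 1-111✓ 10-01✓ 10-11✓ 100-1✓ 101-1✓ 1011-✓
Round 2: --001 --111 -0-01 -01-1 -011- 0--01 0-1-1 0-11- 01--1 01-1- 10--1
PIs = {--001, --111, -0-01, -01-1, -011-, 0--01, 0-1-1, 0-11-, 0000-, 01--1, 01-1-, 10--1, 11100}

11100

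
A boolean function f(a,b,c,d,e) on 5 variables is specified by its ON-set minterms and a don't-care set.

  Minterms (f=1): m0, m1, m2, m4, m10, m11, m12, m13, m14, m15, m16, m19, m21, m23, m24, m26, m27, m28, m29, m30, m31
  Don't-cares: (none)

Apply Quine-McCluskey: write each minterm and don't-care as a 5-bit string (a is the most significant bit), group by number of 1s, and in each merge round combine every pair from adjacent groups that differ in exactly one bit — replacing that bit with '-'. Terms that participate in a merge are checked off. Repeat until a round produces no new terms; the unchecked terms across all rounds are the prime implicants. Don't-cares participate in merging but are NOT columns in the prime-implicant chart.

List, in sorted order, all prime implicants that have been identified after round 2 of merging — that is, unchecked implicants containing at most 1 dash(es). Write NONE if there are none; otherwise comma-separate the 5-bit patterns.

Round 0: 00000✓ 00001✓ 00010✓ 00100✓ 01010✓ 01011✓ 01100✓ 01101✓ 01110✓ 01111✓ 10000✓ 10011✓ 10101✓ 10111✓ 11000✓ 11010✓ 11011✓ 11100✓ 11101✓ 11110✓ 11111✓
Round 1: -0000 -1010✓ -1011✓ -1100✓ -1101✓ -1110✓ -1111✓ 0-010 0-100 00-00 000-0 0000- 01-10✓ 01-11✓ 0101-✓ 011-0✓ 011-1✓ 0110-✓ 0111-✓ 1-000 1-011✓ 1-101✓ 1-111✓ 10-11✓ 101-1✓ 11-00✓ 11-10✓ 11-11✓ 110-0✓ 1101-✓ 111-0✓ 111-1✓ 1110-✓ 1111-✓
Round 2: -1-10✓ -1-11✓ -101-✓ -11-0✓ -11-1✓ -110-✓ -111-✓ 01-1-✓ 011--✓ 1--11 1-1-1 11--0 11-1-✓ 111--✓
Round 3: -1-1- -11--
PIs = {-0000, -1-1-, -11--, 0-010, 0-100, 00-00, 000-0, 0000-, 1--11, 1-000, 1-1-1, 11--0}

-0000, 0-010, 0-100, 00-00, 000-0, 0000-, 1-000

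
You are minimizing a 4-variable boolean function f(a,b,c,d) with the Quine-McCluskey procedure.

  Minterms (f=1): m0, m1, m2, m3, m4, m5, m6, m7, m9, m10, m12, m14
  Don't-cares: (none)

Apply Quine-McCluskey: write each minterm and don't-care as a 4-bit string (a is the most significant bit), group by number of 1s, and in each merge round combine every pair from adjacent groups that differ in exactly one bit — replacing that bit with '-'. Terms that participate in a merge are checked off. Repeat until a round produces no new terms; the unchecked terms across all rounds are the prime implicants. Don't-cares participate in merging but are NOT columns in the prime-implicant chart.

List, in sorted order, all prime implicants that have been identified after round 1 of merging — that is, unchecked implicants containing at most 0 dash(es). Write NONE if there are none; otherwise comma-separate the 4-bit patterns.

NONE

[col 0] 0000*, 0001*, 0010*, 0011*, 0100*, 0101*, 0110*, 0111*, 1001*, 1010*, 1100*, 1110*
[col 1] -001, -010*, -100*, -110*, 0-00*, 0-01*, 0-10*, 0-11*, 00-0*, 00-1*, 000-*, 001-*, 01-0*, 01-1*, 010-*, 011-*, 1-10*, 11-0*
[col 2] --10, -1-0, 0--0*, 0--1*, 0-0-*, 0-1-*, 00--*, 01--*
[col 3] 0---
Prime implicants: --10, -001, -1-0, 0---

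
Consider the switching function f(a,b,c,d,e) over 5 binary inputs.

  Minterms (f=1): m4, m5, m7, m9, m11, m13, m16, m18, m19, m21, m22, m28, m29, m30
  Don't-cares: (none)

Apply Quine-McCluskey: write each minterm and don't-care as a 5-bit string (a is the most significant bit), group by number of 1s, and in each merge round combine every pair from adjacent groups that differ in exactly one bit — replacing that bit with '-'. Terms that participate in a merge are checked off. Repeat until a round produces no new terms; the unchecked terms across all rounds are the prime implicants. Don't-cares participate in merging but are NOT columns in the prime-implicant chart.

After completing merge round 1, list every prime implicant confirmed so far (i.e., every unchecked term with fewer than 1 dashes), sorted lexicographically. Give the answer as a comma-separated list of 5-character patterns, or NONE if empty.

Round 0: 00100✓ 00101✓ 00111✓ 01001✓ 01011✓ 01101✓ 10000✓ 10010✓ 10011✓ 10101✓ 10110✓ 11100✓ 11101✓ 11110✓
Round 1: -0101✓ -1101✓ 0-101✓ 001-1 0010- 01-01 010-1 1-101✓ 1-110 10-10 100-0 1001- 111-0 1110-
Round 2: --101
PIs = {--101, 001-1, 0010-, 01-01, 010-1, 1-110, 10-10, 100-0, 1001-, 111-0, 1110-}

NONE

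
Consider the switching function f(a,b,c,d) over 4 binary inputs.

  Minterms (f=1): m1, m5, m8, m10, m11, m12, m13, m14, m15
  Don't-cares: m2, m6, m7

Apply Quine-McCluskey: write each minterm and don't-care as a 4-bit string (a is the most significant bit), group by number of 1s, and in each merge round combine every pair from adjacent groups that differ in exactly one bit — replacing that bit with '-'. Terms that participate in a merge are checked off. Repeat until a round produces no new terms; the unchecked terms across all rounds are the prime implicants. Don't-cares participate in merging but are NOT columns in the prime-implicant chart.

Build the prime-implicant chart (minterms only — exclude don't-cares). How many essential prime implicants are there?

[col 0] 0001*, 0010*, 0101*, 0110*, 0111*, 1000*, 1010*, 1011*, 1100*, 1101*, 1110*, 1111*
[col 1] -010*, -101*, -110*, -111*, 0-01, 0-10*, 01-1*, 011-*, 1-00*, 1-10*, 1-11*, 10-0*, 101-*, 11-0*, 11-1*, 110-*, 111-*
[col 2] --10, -1-1, -11-, 1--0, 1-1-, 11--
Prime implicants: --10, -1-1, -11-, 0-01, 1--0, 1-1-, 11--
PI chart (minterm → PIs covering it):
  1 | 0-01  (sole → essential)
  5 | -1-1,0-01
  8 | 1--0  (sole → essential)
  10 | --10,1--0,1-1-
  11 | 1-1-  (sole → essential)
  12 | 1--0,11--
  13 | -1-1,11--
  14 | --10,-11-,1--0,1-1-,11--
  15 | -1-1,-11-,1-1-,11--
Essential prime implicants: 0-01, 1--0, 1-1-

3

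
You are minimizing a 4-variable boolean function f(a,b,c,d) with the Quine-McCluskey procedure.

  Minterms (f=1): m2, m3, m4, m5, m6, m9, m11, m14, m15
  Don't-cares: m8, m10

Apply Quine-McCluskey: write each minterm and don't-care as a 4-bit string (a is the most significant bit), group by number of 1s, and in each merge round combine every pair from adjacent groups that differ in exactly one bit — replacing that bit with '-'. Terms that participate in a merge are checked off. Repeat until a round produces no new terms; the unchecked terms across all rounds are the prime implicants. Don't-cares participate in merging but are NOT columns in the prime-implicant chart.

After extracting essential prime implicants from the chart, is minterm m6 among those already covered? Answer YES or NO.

NO

size-2^0 implicants → 0010(✓)  0011(✓)  0100(✓)  0101(✓)  0110(✓)  1000(✓)  1001(✓)  1010(✓)  1011(✓)  1110(✓)  1111(✓)
size-2^1 implicants → -010(✓)  -011(✓)  -110(✓)  0-10(✓)  001-(✓)  01-0  010-  1-10(✓)  1-11(✓)  10-0(✓)  10-1(✓)  100-(✓)  101-(✓)  111-(✓)
size-2^2 implicants → --10  -01-  1-1-  10--
Unchecked terms (primes): --10, -01-, 01-0, 010-, 1-1-, 10--
Minterm coverage:
  m2 ⊆ --10,-01-
  m3 ⊆ -01- [E]
  m4 ⊆ 01-0,010-
  m5 ⊆ 010- [E]
  m6 ⊆ --10,01-0
  m9 ⊆ 10-- [E]
  m11 ⊆ -01-,1-1-,10--
  m14 ⊆ --10,1-1-
  m15 ⊆ 1-1- [E]
E = {-01-, 010-, 1-1-, 10--}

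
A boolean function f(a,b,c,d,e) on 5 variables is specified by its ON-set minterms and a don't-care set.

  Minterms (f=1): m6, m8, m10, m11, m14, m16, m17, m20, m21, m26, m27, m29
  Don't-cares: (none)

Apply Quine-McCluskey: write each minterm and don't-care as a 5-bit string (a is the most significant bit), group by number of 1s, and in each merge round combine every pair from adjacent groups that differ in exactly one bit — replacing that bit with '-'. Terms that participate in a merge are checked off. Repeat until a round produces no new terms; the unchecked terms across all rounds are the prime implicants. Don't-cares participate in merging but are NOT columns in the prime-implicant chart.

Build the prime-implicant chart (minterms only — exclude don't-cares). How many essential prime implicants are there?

Round 0: 00110✓ 01000✓ 01010✓ 01011✓ 01110✓ 10000✓ 10001✓ 10100✓ 10101✓ 11010✓ 11011✓ 11101✓
Round 1: -1010✓ -1011✓ 0-110 01-10 010-0 0101-✓ 1-101 10-00✓ 10-01✓ 1000-✓ 1010-✓ 1101-✓
Round 2: -101- 10-0-
PIs = {-101-, 0-110, 01-10, 010-0, 1-101, 10-0-}
Coverage chart:
  m6: 0-110 ←essential
  m8: 010-0 ←essential
  m10: -101-,01-10,010-0
  m11: -101- ←essential
  m14: 0-110,01-10
  m16: 10-0- ←essential
  m17: 10-0- ←essential
  m20: 10-0- ←essential
  m21: 1-101,10-0-
  m26: -101- ←essential
  m27: -101- ←essential
  m29: 1-101 ←essential
Essential: -101-, 0-110, 010-0, 1-101, 10-0-

5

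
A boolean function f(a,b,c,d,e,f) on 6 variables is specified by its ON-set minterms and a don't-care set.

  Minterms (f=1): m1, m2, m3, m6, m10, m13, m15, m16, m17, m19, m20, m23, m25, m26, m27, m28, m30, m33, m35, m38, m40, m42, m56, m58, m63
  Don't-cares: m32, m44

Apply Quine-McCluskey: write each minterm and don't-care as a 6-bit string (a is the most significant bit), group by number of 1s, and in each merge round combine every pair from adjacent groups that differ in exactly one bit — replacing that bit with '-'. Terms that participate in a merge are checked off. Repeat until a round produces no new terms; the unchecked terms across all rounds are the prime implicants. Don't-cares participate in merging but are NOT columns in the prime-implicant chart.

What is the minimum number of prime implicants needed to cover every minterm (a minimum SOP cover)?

11

size-2^0 implicants → 000001(✓)  000010(✓)  000011(✓)  000110(✓)  001010(✓)  001101(✓)  001111(✓)  010000(✓)  010001(✓)  010011(✓)  010100(✓)  010111(✓)  011001(✓)  011010(✓)  011011(✓)  011100(✓)  011110(✓)  100000(✓)  100001(✓)  100011(✓)  100110(✓)  101000(✓)  101010(✓)  101100(✓)  111000(✓)  111010(✓)  111111
size-2^1 implicants → -00001(✓)  -00011(✓)  -00110  -01010(✓)  -11010(✓)  0-0001(✓)  0-0011(✓)  0-1010(✓)  00-010  000-10  0000-1(✓)  00001-  0011-1  01-001(✓)  01-011(✓)  01-100  010-00  010-11  0100-1(✓)  01000-  011-10  0110-1(✓)  01101-  0111-0  1-1000(✓)  1-1010(✓)  10-000  1000-1(✓)  10000-  101-00  1010-0(✓)  1110-0(✓)
size-2^2 implicants → --1010  -000-1  0-00-1  01-0-1  1-10-0
Unchecked terms (primes): --1010, -000-1, -00110, 0-00-1, 00-010, 000-10, 00001-, 0011-1, 01-0-1, 01-100, 010-00, 010-11, 01000-, 011-10, 01101-, 0111-0, 1-10-0, 10-000, 10000-, 101-00, 111111
Minterm coverage:
  m1 ⊆ -000-1,0-00-1
  m2 ⊆ 00-010,000-10,00001-
  m3 ⊆ -000-1,0-00-1,00001-
  m6 ⊆ -00110,000-10
  m10 ⊆ --1010,00-010
  m13 ⊆ 0011-1 [E]
  m15 ⊆ 0011-1 [E]
  m16 ⊆ 010-00,01000-
  m17 ⊆ 0-00-1,01-0-1,01000-
  m19 ⊆ 0-00-1,01-0-1,010-11
  m20 ⊆ 01-100,010-00
  m23 ⊆ 010-11 [E]
  m25 ⊆ 01-0-1 [E]
  m26 ⊆ --1010,011-10,01101-
  m27 ⊆ 01-0-1,01101-
  m28 ⊆ 01-100,0111-0
  m30 ⊆ 011-10,0111-0
  m33 ⊆ -000-1,10000-
  m35 ⊆ -000-1 [E]
  m38 ⊆ -00110 [E]
  m40 ⊆ 1-10-0,10-000,101-00
  m42 ⊆ --1010,1-10-0
  m56 ⊆ 1-10-0 [E]
  m58 ⊆ --1010,1-10-0
  m63 ⊆ 111111 [E]
E = {-000-1, -00110, 0011-1, 01-0-1, 010-11, 1-10-0, 111111}
Petrick residual → --1010, 00-010, 010-00, 0111-0
Cover = cd'ef' + b'c'd'f + b'c'def' + a'b'd'ef' + a'b'cdf + a'bd'f + a'bc'e'f' + a'bc'ef + a'bcdf' + acd'f' + abcdef  |cover|=11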